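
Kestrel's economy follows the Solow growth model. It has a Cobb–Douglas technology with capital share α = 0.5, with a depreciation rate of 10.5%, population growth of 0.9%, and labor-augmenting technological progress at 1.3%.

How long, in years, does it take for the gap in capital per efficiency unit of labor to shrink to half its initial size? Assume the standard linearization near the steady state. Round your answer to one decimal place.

t_½ ≈ 10.9 years

Near the steady state the convergence rate is λ = (1 − α)(n + g + δ).
λ = (1 − 0.5) × 0.127 = 0.5 × 0.127 = 0.0635
Half-life = ln 2 / λ = 0.6931 / 0.0635 ≈ 10.91 years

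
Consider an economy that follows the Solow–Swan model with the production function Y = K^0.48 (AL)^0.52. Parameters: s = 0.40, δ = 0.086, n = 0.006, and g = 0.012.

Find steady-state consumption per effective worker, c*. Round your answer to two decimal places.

Steady state requires s·f(k) = (n + g + δ)·k, i.e. s·k^α = (n + g + δ)·k.
Dividing both sides by k: k^(1−α) = s / (n + g + δ).
k^0.52 = 0.40 / (0.006 + 0.012 + 0.086) = 0.40 / 0.104 = 3.8462
k* = 3.8462^(1/0.52) ≈ 13.3371
y* = (k*)^α = 13.3371^0.48 ≈ 3.4676
c* = (1 − s)·y* = (1 − 0.40) × 3.4676 ≈ 2.0806

c* ≈ 2.08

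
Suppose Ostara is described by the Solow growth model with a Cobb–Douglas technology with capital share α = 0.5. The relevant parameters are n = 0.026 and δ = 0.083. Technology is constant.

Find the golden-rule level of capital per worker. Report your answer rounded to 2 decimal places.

k_gold ≈ 21.04

The golden rule sets f'(k) = n + δ, i.e. α·k^(α−1) = n + δ.
So k^(1−α) = α / (n + δ) = 0.5 / 0.109 = 4.5872.
k_gold = 4.5872^(1/0.5) ≈ 21.0424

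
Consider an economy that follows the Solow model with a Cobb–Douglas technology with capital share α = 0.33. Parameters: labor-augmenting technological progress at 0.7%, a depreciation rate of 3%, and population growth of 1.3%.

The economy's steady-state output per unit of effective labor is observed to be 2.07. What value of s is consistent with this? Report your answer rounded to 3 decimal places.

At the steady state, Δk = 0, so s·k^α = (n + g + δ)·k.
Since y* = [s/(n + g + δ)]^(α/(1−α)), we have s/(n + g + δ) = (y*)^((1−α)/α) = 2.07^2.0303 = 4.3804.
Therefore s = 4.3804 × (n + g + δ) = 4.3804 × 0.050 = 0.2190.

s ≈ 0.219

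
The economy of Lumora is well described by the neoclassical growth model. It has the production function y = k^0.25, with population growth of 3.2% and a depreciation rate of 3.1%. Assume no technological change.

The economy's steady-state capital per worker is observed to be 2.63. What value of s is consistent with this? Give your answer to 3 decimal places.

s ≈ 0.130

At the steady state, Δk = 0, so s·k^α = (n + δ)·k.
So s / (n + δ) = (k*)^(1−α) = 2.63^0.75 = 2.0652.
Therefore s = 2.0652 × (n + δ) = 2.0652 × 0.063 = 0.1301.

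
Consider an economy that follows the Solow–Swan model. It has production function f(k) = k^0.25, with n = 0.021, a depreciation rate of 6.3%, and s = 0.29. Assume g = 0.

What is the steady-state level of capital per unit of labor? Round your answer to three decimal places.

At the steady state, Δk = 0, so s·k^α = (n + δ)·k.
Dividing both sides by k: k^(1−α) = s / (n + δ).
k^0.75 = 0.29 / (0.021 + 0.063) = 0.29 / 0.084 = 3.4524
k* = 3.4524^(1/0.75) ≈ 5.2179

k* ≈ 5.218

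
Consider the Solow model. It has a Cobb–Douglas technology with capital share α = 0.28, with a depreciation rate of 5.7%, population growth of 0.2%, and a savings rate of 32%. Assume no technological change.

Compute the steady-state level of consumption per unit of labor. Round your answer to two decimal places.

Steady state requires s·f(k) = (n + δ)·k, i.e. s·k^α = (n + δ)·k.
Rearranging, k^(1−α) = s / (n + δ).
k^0.72 = 0.32 / (0.002 + 0.057) = 0.32 / 0.059 = 5.4237
k* = 5.4237^(1/0.72) ≈ 10.4678
y* = (k*)^α = 10.4678^0.28 ≈ 1.9300
c* = (1 − s)·y* = (1 − 0.32) × 1.9300 ≈ 1.3124

c* = 1.31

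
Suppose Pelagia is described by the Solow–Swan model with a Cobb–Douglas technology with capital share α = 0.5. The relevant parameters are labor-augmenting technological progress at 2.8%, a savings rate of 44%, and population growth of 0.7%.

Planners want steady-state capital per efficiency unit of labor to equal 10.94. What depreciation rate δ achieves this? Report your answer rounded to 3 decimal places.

At the steady state, Δk = 0, so s·k^α = (n + g + δ)·k.
So s / (n + g + δ) = (k*)^(1−α) = 10.94^0.5 = 3.3076.
Therefore n + g + δ = s / 3.3076 = 0.44 / 3.3076 = 0.1330, so δ = 0.1330 − 0.035 = 0.0980.

δ ≈ 0.098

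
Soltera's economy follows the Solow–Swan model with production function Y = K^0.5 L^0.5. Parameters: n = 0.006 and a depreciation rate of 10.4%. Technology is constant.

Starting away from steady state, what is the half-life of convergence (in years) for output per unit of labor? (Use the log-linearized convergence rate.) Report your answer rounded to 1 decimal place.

Near the steady state the convergence rate is λ = (1 − α)(n + δ).
λ = (1 − 0.5) × 0.110 = 0.5 × 0.110 = 0.0550
Half-life = ln 2 / λ = 0.6931 / 0.0550 ≈ 12.60 years

about 12.6 years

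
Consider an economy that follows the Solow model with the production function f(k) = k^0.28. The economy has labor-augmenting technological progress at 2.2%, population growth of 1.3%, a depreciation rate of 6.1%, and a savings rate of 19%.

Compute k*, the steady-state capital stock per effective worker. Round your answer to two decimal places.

Steady state requires s·f(k) = (n + g + δ)·k, i.e. s·k^α = (n + g + δ)·k.
Rearranging, k^(1−α) = s / (n + g + δ).
k^0.72 = 0.19 / (0.013 + 0.022 + 0.061) = 0.19 / 0.096 = 1.9792
k* = 1.9792^(1/0.72) ≈ 2.5810

k* ≈ 2.58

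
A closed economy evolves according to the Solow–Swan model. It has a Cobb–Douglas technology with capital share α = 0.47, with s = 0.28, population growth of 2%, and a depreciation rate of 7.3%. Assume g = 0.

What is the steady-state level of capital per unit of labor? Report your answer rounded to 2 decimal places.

In steady state, investment equals break-even investment: s·k^α = (n + δ)·k.
Rearranging, k^(1−α) = s / (n + δ).
k^0.53 = 0.28 / (0.020 + 0.073) = 0.28 / 0.093 = 3.0108
k* = 3.0108^(1/0.53) ≈ 8.0015

k* ≈ 8.00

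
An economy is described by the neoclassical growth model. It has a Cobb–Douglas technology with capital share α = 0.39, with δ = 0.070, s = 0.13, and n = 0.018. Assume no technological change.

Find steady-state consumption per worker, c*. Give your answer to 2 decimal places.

In steady state, investment equals break-even investment: s·k^α = (n + δ)·k.
Dividing both sides by k: k^(1−α) = s / (n + δ).
k^0.61 = 0.13 / (0.018 + 0.070) = 0.13 / 0.088 = 1.4773
k* = 1.4773^(1/0.61) ≈ 1.8959
y* = (k*)^α = 1.8959^0.39 ≈ 1.2834
c* = (1 − s)·y* = (1 − 0.13) × 1.2834 ≈ 1.1166

c* ≈ 1.12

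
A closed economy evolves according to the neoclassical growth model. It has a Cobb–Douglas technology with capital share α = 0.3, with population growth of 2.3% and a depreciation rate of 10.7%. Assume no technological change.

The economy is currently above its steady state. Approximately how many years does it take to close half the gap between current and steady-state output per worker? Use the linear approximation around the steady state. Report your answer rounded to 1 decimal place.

about 7.6 years

Near the steady state the convergence rate is λ = (1 − α)(n + δ).
λ = (1 − 0.3) × 0.130 = 0.7 × 0.130 = 0.0910
Half-life = ln 2 / λ = 0.6931 / 0.0910 ≈ 7.62 years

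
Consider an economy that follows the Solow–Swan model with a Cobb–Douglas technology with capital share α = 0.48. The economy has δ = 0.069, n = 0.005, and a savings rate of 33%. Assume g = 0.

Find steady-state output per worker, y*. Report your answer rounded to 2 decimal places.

In steady state, investment equals break-even investment: s·k^α = (n + δ)·k.
Dividing both sides by k: k^(1−α) = s / (n + δ).
k^0.52 = 0.33 / (0.005 + 0.069) = 0.33 / 0.074 = 4.4595
k* = 4.4595^(1/0.52) ≈ 17.7267
y* = (k*)^α = 17.7267^0.48 ≈ 3.9750

y* ≈ 3.98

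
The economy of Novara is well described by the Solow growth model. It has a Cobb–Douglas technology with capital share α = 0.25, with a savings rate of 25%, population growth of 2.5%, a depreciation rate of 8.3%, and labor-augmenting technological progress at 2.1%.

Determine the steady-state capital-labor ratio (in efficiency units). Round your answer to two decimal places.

In steady state, investment equals break-even investment: s·k^α = (n + g + δ)·k.
Rearranging, k^(1−α) = s / (n + g + δ).
k^0.75 = 0.25 / (0.025 + 0.021 + 0.083) = 0.25 / 0.129 = 1.9380
k* = 1.9380^(1/0.75) ≈ 2.4162

k* = 2.42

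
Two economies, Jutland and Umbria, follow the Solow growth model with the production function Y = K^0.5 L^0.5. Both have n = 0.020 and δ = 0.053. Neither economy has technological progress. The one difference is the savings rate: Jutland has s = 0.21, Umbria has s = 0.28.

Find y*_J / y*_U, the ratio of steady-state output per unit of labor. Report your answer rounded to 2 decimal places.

y*_J / y*_U ≈ 0.75

Steady-state y* = [s/(n + δ)]^(α/(1−α)), so the ratio is [ (s_J/(n + δ)_J) / (s_U/(n + δ)_U) ]^1.
s_J/(n + δ)_J = 0.21/0.073 = 2.8767; s_U/(n + δ)_U = 0.28/0.073 = 3.8356.
Ratio = (2.8767/3.8356)^1 = 0.7500^1 ≈ 0.7500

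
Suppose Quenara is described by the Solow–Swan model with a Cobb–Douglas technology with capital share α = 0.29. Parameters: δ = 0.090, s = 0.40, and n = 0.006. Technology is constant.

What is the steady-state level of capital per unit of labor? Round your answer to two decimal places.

k* = 7.46

At the steady state, Δk = 0, so s·k^α = (n + δ)·k.
Dividing both sides by k: k^(1−α) = s / (n + δ).
k^0.71 = 0.40 / (0.006 + 0.090) = 0.40 / 0.096 = 4.1667
k* = 4.1667^(1/0.71) ≈ 7.4636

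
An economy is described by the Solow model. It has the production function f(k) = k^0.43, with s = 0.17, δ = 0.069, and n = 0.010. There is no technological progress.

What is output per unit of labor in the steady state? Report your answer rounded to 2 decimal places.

At the steady state, Δk = 0, so s·k^α = (n + δ)·k.
Dividing both sides by k: k^(1−α) = s / (n + δ).
k^0.57 = 0.17 / (0.010 + 0.069) = 0.17 / 0.079 = 2.1519
k* = 2.1519^(1/0.57) ≈ 3.8362
y* = (k*)^α = 3.8362^0.43 ≈ 1.7827

y* ≈ 1.78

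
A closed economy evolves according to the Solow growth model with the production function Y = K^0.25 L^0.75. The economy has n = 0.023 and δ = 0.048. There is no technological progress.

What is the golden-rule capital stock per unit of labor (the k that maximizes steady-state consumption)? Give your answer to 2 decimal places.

The golden rule sets f'(k) = n + δ, i.e. α·k^(α−1) = n + δ.
So k^(1−α) = α / (n + δ) = 0.25 / 0.071 = 3.5211.
k_gold = 3.5211^(1/0.75) ≈ 5.3568

k_gold ≈ 5.36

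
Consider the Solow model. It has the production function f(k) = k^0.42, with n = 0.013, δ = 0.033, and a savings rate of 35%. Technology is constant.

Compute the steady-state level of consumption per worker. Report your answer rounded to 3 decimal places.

Steady state requires s·f(k) = (n + δ)·k, i.e. s·k^α = (n + δ)·k.
Dividing both sides by k: k^(1−α) = s / (n + δ).
k^0.58 = 0.35 / (0.013 + 0.033) = 0.35 / 0.046 = 7.6087
k* = 7.6087^(1/0.58) ≈ 33.0751
y* = (k*)^α = 33.0751^0.42 ≈ 4.3470
c* = (1 − s)·y* = (1 − 0.35) × 4.3470 ≈ 2.8256

c* ≈ 2.826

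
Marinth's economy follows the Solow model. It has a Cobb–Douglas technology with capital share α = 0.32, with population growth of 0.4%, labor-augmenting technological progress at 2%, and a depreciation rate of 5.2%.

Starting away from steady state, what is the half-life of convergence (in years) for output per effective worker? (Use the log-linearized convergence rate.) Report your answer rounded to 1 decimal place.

about 13.4 years

Near the steady state the convergence rate is λ = (1 − α)(n + g + δ).
λ = (1 − 0.32) × 0.076 = 0.68 × 0.076 = 0.05168
Half-life = ln 2 / λ = 0.6931 / 0.05168 ≈ 13.41 years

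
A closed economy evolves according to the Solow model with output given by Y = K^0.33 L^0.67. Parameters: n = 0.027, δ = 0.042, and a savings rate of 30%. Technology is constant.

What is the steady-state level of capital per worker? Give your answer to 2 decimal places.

k* = 8.97

In steady state, investment equals break-even investment: s·k^α = (n + δ)·k.
Dividing both sides by k: k^(1−α) = s / (n + δ).
k^0.67 = 0.30 / (0.027 + 0.042) = 0.30 / 0.069 = 4.3478
k* = 4.3478^(1/0.67) ≈ 8.9669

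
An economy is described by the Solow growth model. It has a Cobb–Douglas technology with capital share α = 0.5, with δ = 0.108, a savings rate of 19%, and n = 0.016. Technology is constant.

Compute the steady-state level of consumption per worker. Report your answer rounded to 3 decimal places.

Steady state requires s·f(k) = (n + δ)·k, i.e. s·k^α = (n + δ)·k.
Dividing both sides by k: k^(1−α) = s / (n + δ).
k^0.5 = 0.19 / (0.016 + 0.108) = 0.19 / 0.124 = 1.5323
k* = 1.5323^(1/0.5) ≈ 2.3479
y* = (k*)^α = 2.3479^0.5 ≈ 1.5323
c* = (1 − s)·y* = (1 − 0.19) × 1.5323 ≈ 1.2412

c* ≈ 1.241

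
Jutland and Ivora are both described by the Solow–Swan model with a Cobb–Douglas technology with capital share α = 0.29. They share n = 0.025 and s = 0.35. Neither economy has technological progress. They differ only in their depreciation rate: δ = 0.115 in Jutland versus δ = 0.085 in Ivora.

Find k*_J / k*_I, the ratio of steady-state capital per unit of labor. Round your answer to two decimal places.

Steady-state k* = [s/(n + δ)]^(1/(1−α)), so the ratio is [ (s_J/(n + δ)_J) / (s_I/(n + δ)_I) ]^1.4085.
s_J/(n + δ)_J = 0.35/0.140 = 2.5000; s_I/(n + δ)_I = 0.35/0.110 = 3.1818.
Ratio = (2.5000/3.1818)^1.4085 = 0.7857^1.4085 ≈ 0.7120

ratio ≈ 0.71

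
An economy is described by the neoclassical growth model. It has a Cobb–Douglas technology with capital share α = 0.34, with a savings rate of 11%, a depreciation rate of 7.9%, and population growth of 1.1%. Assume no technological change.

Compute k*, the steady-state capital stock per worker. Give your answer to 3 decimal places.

k* = 1.355

In steady state, investment equals break-even investment: s·k^α = (n + δ)·k.
Dividing both sides by k: k^(1−α) = s / (n + δ).
k^0.66 = 0.11 / (0.011 + 0.079) = 0.11 / 0.090 = 1.2222
k* = 1.2222^(1/0.66) ≈ 1.3553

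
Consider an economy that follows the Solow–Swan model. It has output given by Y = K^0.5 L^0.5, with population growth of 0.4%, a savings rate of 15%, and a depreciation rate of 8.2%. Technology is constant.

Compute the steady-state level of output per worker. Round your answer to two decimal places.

y* = 1.74

At the steady state, Δk = 0, so s·k^α = (n + δ)·k.
Rearranging, k^(1−α) = s / (n + δ).
k^0.5 = 0.15 / (0.004 + 0.082) = 0.15 / 0.086 = 1.7442
k* = 1.7442^(1/0.5) ≈ 3.0422
y* = (k*)^α = 3.0422^0.5 ≈ 1.7442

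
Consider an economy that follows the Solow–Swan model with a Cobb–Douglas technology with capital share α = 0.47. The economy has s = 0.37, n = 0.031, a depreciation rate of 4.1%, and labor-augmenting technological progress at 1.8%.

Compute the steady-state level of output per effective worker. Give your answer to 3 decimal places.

y* = 3.503

At the steady state, Δk = 0, so s·k^α = (n + g + δ)·k.
Rearranging, k^(1−α) = s / (n + g + δ).
k^0.53 = 0.37 / (0.031 + 0.018 + 0.041) = 0.37 / 0.090 = 4.1111
k* = 4.1111^(1/0.53) ≈ 14.4016
y* = (k*)^α = 14.4016^0.47 ≈ 3.5031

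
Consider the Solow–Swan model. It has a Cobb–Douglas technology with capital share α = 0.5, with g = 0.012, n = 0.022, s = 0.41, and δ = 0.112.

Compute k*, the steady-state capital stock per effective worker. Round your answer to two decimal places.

k* ≈ 7.89

In steady state, investment equals break-even investment: s·k^α = (n + g + δ)·k.
Dividing both sides by k: k^(1−α) = s / (n + g + δ).
k^0.5 = 0.41 / (0.022 + 0.012 + 0.112) = 0.41 / 0.146 = 2.8082
k* = 2.8082^(1/0.5) ≈ 7.8860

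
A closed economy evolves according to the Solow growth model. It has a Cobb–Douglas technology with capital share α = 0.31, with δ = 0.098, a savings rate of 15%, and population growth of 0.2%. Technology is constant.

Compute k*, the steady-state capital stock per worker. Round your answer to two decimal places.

In steady state, investment equals break-even investment: s·k^α = (n + δ)·k.
Rearranging, k^(1−α) = s / (n + δ).
k^0.69 = 0.15 / (0.002 + 0.098) = 0.15 / 0.100 = 1.5000
k* = 1.5000^(1/0.69) ≈ 1.7997

k* ≈ 1.80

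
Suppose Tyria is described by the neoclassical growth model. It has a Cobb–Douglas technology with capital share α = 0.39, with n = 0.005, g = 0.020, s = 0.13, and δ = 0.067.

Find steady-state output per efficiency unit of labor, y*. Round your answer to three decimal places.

Steady state requires s·f(k) = (n + g + δ)·k, i.e. s·k^α = (n + g + δ)·k.
Dividing both sides by k: k^(1−α) = s / (n + g + δ).
k^0.61 = 0.13 / (0.005 + 0.020 + 0.067) = 0.13 / 0.092 = 1.4130
k* = 1.4130^(1/0.61) ≈ 1.7625
y* = (k*)^α = 1.7625^0.39 ≈ 1.2474

y* ≈ 1.247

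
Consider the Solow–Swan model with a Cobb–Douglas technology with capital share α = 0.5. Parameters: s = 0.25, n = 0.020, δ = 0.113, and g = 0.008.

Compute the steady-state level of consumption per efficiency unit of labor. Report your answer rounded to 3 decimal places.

At the steady state, Δk = 0, so s·k^α = (n + g + δ)·k.
Rearranging, k^(1−α) = s / (n + g + δ).
k^0.5 = 0.25 / (0.020 + 0.008 + 0.113) = 0.25 / 0.141 = 1.7730
k* = 1.7730^(1/0.5) ≈ 3.1435
y* = (k*)^α = 3.1435^0.5 ≈ 1.7730
c* = (1 − s)·y* = (1 − 0.25) × 1.7730 ≈ 1.3298

c* = 1.330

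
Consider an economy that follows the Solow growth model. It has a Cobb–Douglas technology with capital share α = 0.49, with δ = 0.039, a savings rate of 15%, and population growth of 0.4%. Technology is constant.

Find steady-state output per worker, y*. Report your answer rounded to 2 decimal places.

Steady state requires s·f(k) = (n + δ)·k, i.e. s·k^α = (n + δ)·k.
Dividing both sides by k: k^(1−α) = s / (n + δ).
k^0.51 = 0.15 / (0.004 + 0.039) = 0.15 / 0.043 = 3.4884
k* = 3.4884^(1/0.51) ≈ 11.5871
y* = (k*)^α = 11.5871^0.49 ≈ 3.3216

y* ≈ 3.32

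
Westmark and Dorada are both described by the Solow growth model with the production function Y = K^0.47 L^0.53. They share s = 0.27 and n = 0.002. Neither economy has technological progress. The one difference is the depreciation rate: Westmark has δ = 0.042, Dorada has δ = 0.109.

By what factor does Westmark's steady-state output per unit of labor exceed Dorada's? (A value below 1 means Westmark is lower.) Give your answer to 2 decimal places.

y*_W / y*_D ≈ 2.27

Steady-state y* = [s/(n + δ)]^(α/(1−α)), so the ratio is [ (s_W/(n + δ)_W) / (s_D/(n + δ)_D) ]^0.8868.
s_W/(n + δ)_W = 0.27/0.044 = 6.1364; s_D/(n + δ)_D = 0.27/0.111 = 2.4324.
Ratio = (6.1364/2.4324)^0.8868 = 2.5228^0.8868 ≈ 2.2719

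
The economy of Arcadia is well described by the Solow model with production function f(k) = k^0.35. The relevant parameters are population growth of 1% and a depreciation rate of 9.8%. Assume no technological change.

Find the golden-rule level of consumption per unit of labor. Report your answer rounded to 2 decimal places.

At the golden rule, f'(k) = n + δ, so α·k^(α−1) = n + δ and k_gold = (α/(n + δ))^(1/(1−α)).
k_gold = (0.35/0.108)^(1/0.65) = 3.2407^1.5385 ≈ 6.1040
c_gold = f(k_gold) − (n + δ)·k_gold = 1.8835 − 0.108×6.1040 ≈ 1.2243

c_gold ≈ 1.22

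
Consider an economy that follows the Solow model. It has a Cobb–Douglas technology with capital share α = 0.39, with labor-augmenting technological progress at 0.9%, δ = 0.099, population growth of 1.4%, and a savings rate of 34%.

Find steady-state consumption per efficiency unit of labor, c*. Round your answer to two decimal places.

c* = 1.27

At the steady state, Δk = 0, so s·k^α = (n + g + δ)·k.
Dividing both sides by k: k^(1−α) = s / (n + g + δ).
k^0.61 = 0.34 / (0.014 + 0.009 + 0.099) = 0.34 / 0.122 = 2.7869
k* = 2.7869^(1/0.61) ≈ 5.3667
y* = (k*)^α = 5.3667^0.39 ≈ 1.9257
c* = (1 − s)·y* = (1 − 0.34) × 1.9257 ≈ 1.2710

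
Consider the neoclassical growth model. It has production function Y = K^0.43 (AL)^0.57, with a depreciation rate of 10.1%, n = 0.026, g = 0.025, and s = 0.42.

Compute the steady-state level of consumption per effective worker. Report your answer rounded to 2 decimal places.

At the steady state, Δk = 0, so s·k^α = (n + g + δ)·k.
Dividing both sides by k: k^(1−α) = s / (n + g + δ).
k^0.57 = 0.42 / (0.026 + 0.025 + 0.101) = 0.42 / 0.152 = 2.7632
k* = 2.7632^(1/0.57) ≈ 5.9485
y* = (k*)^α = 5.9485^0.43 ≈ 2.1528
c* = (1 − s)·y* = (1 − 0.42) × 2.1528 ≈ 1.2486

c* ≈ 1.25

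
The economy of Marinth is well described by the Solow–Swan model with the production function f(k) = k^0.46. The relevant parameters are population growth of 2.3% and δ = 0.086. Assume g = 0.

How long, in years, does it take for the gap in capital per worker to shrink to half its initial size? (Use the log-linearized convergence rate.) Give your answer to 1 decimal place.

half-life ≈ 11.8 years

Near the steady state the convergence rate is λ = (1 − α)(n + δ).
λ = (1 − 0.46) × 0.109 = 0.54 × 0.109 = 0.05886
Half-life = ln 2 / λ = 0.6931 / 0.05886 ≈ 11.78 years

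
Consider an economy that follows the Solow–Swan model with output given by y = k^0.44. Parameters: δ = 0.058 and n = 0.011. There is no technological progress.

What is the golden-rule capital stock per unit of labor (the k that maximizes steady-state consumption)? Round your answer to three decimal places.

k_gold ≈ 27.340

The golden rule sets f'(k) = n + δ, i.e. α·k^(α−1) = n + δ.
So k^(1−α) = α / (n + δ) = 0.44 / 0.069 = 6.3768.
k_gold = 6.3768^(1/0.56) ≈ 27.3395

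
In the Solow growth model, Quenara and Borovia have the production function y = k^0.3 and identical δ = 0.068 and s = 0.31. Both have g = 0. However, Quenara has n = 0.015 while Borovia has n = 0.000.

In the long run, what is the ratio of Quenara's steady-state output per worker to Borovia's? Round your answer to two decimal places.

ratio ≈ 0.92

Steady-state y* = [s/(n + δ)]^(α/(1−α)), so the ratio is [ (s_Q/(n + δ)_Q) / (s_B/(n + δ)_B) ]^0.4286.
s_Q/(n + δ)_Q = 0.31/0.083 = 3.7349; s_B/(n + δ)_B = 0.31/0.068 = 4.5588.
Ratio = (3.7349/4.5588)^0.4286 = 0.8193^0.4286 ≈ 0.9181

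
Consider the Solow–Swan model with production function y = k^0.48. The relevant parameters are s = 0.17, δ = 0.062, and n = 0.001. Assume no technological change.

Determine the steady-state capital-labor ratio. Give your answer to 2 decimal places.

k* = 6.75

At the steady state, Δk = 0, so s·k^α = (n + δ)·k.
Rearranging, k^(1−α) = s / (n + δ).
k^0.52 = 0.17 / (0.001 + 0.062) = 0.17 / 0.063 = 2.6984
k* = 2.6984^(1/0.52) ≈ 6.7461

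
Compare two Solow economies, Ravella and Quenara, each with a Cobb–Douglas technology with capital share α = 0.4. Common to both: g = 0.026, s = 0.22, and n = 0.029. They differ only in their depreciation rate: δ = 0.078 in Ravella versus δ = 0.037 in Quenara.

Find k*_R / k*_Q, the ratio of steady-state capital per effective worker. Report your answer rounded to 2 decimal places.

Steady-state k* = [s/(n + g + δ)]^(1/(1−α)), so the ratio is [ (s_R/(n + g + δ)_R) / (s_Q/(n + g + δ)_Q) ]^1.6667.
s_R/(n + g + δ)_R = 0.22/0.133 = 1.6541; s_Q/(n + g + δ)_Q = 0.22/0.092 = 2.3913.
Ratio = (1.6541/2.3913)^1.6667 = 0.6917^1.6667 ≈ 0.5410

k*_R / k*_Q ≈ 0.54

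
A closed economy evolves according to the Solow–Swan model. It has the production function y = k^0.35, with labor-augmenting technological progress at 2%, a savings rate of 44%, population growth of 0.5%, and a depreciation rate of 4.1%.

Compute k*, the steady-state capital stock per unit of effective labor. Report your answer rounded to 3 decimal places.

k* ≈ 18.516

Steady state requires s·f(k) = (n + g + δ)·k, i.e. s·k^α = (n + g + δ)·k.
Dividing both sides by k: k^(1−α) = s / (n + g + δ).
k^0.65 = 0.44 / (0.005 + 0.020 + 0.041) = 0.44 / 0.066 = 6.6667
k* = 6.6667^(1/0.65) ≈ 18.5163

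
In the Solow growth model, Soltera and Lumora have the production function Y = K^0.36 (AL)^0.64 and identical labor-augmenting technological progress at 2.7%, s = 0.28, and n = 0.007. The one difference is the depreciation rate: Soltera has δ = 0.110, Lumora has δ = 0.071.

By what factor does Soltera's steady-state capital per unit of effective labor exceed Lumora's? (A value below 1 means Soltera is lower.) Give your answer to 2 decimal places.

ratio ≈ 0.61

Steady-state k* = [s/(n + g + δ)]^(1/(1−α)), so the ratio is [ (s_S/(n + g + δ)_S) / (s_L/(n + g + δ)_L) ]^1.5625.
s_S/(n + g + δ)_S = 0.28/0.144 = 1.9444; s_L/(n + g + δ)_L = 0.28/0.105 = 2.6667.
Ratio = (1.9444/2.6667)^1.5625 = 0.7291^1.5625 ≈ 0.6104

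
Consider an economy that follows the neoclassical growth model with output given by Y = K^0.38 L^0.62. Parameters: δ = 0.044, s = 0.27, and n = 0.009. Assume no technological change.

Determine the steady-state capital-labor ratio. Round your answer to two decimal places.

At the steady state, Δk = 0, so s·k^α = (n + δ)·k.
Rearranging, k^(1−α) = s / (n + δ).
k^0.62 = 0.27 / (0.009 + 0.044) = 0.27 / 0.053 = 5.0943
k* = 5.0943^(1/0.62) ≈ 13.8184

k* = 13.82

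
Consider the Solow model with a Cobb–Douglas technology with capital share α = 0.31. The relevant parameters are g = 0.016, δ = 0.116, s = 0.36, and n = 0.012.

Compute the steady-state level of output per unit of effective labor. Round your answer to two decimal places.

y* ≈ 1.51

In steady state, investment equals break-even investment: s·k^α = (n + g + δ)·k.
Dividing both sides by k: k^(1−α) = s / (n + g + δ).
k^0.69 = 0.36 / (0.012 + 0.016 + 0.116) = 0.36 / 0.144 = 2.5000
k* = 2.5000^(1/0.69) ≈ 3.7733
y* = (k*)^α = 3.7733^0.31 ≈ 1.5093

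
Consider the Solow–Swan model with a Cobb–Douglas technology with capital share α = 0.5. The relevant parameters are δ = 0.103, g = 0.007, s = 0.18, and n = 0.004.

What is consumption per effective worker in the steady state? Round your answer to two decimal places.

At the steady state, Δk = 0, so s·k^α = (n + g + δ)·k.
Rearranging, k^(1−α) = s / (n + g + δ).
k^0.5 = 0.18 / (0.004 + 0.007 + 0.103) = 0.18 / 0.114 = 1.5789
k* = 1.5789^(1/0.5) ≈ 2.4929
y* = (k*)^α = 2.4929^0.5 ≈ 1.5789
c* = (1 − s)·y* = (1 − 0.18) × 1.5789 ≈ 1.2947

c* = 1.29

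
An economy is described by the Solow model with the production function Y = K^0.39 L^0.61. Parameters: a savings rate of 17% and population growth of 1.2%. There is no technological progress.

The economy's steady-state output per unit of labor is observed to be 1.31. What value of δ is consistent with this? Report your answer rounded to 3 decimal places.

δ ≈ 0.099

In steady state, investment equals break-even investment: s·k^α = (n + δ)·k.
Since y* = [s/(n + δ)]^(α/(1−α)), we have s/(n + δ) = (y*)^((1−α)/α) = 1.31^1.5641 = 1.5255.
Therefore n + δ = s / 1.5255 = 0.17 / 1.5255 = 0.1114, so δ = 0.1114 − 0.012 = 0.0994.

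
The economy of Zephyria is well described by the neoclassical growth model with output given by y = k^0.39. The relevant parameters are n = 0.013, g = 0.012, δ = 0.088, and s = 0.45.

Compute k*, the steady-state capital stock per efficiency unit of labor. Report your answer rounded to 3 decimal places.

In steady state, investment equals break-even investment: s·k^α = (n + g + δ)·k.
Rearranging, k^(1−α) = s / (n + g + δ).
k^0.61 = 0.45 / (0.013 + 0.012 + 0.088) = 0.45 / 0.113 = 3.9823
k* = 3.9823^(1/0.61) ≈ 9.6344

k* = 9.634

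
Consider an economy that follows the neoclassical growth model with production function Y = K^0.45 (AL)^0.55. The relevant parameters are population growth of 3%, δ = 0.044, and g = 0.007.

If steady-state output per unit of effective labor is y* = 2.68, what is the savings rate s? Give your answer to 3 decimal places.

s ≈ 0.270

At the steady state, Δk = 0, so s·k^α = (n + g + δ)·k.
Since y* = [s/(n + g + δ)]^(α/(1−α)), we have s/(n + g + δ) = (y*)^((1−α)/α) = 2.68^1.2222 = 3.3363.
Therefore s = 3.3363 × (n + g + δ) = 3.3363 × 0.081 = 0.2702.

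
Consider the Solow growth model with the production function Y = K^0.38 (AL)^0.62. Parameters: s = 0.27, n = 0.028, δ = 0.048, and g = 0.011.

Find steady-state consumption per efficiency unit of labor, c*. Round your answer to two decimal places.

In steady state, investment equals break-even investment: s·k^α = (n + g + δ)·k.
Rearranging, k^(1−α) = s / (n + g + δ).
k^0.62 = 0.27 / (0.028 + 0.011 + 0.048) = 0.27 / 0.087 = 3.1034
k* = 3.1034^(1/0.62) ≈ 6.2128
y* = (k*)^α = 6.2128^0.38 ≈ 2.0019
c* = (1 − s)·y* = (1 − 0.27) × 2.0019 ≈ 1.4614

c* = 1.46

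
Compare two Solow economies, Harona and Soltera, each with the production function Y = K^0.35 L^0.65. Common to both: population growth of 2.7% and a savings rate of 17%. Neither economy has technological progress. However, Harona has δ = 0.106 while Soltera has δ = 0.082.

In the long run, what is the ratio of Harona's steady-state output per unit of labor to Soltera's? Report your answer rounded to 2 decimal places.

Steady-state y* = [s/(n + δ)]^(α/(1−α)), so the ratio is [ (s_H/(n + δ)_H) / (s_S/(n + δ)_S) ]^0.5385.
s_H/(n + δ)_H = 0.17/0.133 = 1.2782; s_S/(n + δ)_S = 0.17/0.109 = 1.5596.
Ratio = (1.2782/1.5596)^0.5385 = 0.8196^0.5385 ≈ 0.8984

y*_H / y*_S ≈ 0.90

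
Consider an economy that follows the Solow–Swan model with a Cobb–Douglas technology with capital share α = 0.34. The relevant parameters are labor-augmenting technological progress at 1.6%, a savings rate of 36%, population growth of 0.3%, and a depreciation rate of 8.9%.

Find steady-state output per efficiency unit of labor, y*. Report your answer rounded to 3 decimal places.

y* = 1.859

At the steady state, Δk = 0, so s·k^α = (n + g + δ)·k.
Dividing both sides by k: k^(1−α) = s / (n + g + δ).
k^0.66 = 0.36 / (0.003 + 0.016 + 0.089) = 0.36 / 0.108 = 3.3333
k* = 3.3333^(1/0.66) ≈ 6.1977
y* = (k*)^α = 6.1977^0.34 ≈ 1.8593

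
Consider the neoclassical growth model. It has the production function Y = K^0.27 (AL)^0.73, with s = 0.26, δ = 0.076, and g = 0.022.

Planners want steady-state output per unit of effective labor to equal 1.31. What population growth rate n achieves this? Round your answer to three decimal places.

At the steady state, Δk = 0, so s·k^α = (n + g + δ)·k.
Since y* = [s/(n + g + δ)]^(α/(1−α)), we have s/(n + g + δ) = (y*)^((1−α)/α) = 1.31^2.7037 = 2.0752.
Therefore n + g + δ = s / 2.0752 = 0.26 / 2.0752 = 0.1253, so n = 0.1253 − 0.098 = 0.0273.

n ≈ 0.027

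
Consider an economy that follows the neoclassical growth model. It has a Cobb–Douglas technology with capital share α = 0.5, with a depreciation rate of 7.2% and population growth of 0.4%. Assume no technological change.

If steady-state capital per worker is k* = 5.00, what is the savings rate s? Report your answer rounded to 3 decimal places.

At the steady state, Δk = 0, so s·k^α = (n + δ)·k.
So s / (n + δ) = (k*)^(1−α) = 5.00^0.5 = 2.2361.
Therefore s = 2.2361 × (n + δ) = 2.2361 × 0.076 = 0.1699.

s ≈ 0.170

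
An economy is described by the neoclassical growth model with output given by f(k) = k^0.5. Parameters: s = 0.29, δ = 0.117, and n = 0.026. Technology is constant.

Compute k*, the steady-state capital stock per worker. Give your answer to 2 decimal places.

In steady state, investment equals break-even investment: s·k^α = (n + δ)·k.
Rearranging, k^(1−α) = s / (n + δ).
k^0.5 = 0.29 / (0.026 + 0.117) = 0.29 / 0.143 = 2.0280
k* = 2.0280^(1/0.5) ≈ 4.1128

k* = 4.11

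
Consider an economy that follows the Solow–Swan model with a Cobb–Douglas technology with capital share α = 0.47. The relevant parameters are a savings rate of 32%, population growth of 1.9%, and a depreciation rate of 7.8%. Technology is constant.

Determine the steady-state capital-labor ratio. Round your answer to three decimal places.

In steady state, investment equals break-even investment: s·k^α = (n + δ)·k.
Dividing both sides by k: k^(1−α) = s / (n + δ).
k^0.53 = 0.32 / (0.019 + 0.078) = 0.32 / 0.097 = 3.2990
k* = 3.2990^(1/0.53) ≈ 9.5078

k* = 9.508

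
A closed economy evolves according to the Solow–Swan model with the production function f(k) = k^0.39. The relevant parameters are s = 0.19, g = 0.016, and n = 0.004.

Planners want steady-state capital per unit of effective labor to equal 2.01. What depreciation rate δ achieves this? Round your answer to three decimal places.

δ ≈ 0.104

At the steady state, Δk = 0, so s·k^α = (n + g + δ)·k.
So s / (n + g + δ) = (k*)^(1−α) = 2.01^0.61 = 1.5309.
Therefore n + g + δ = s / 1.5309 = 0.19 / 1.5309 = 0.1241, so δ = 0.1241 − 0.020 = 0.1041.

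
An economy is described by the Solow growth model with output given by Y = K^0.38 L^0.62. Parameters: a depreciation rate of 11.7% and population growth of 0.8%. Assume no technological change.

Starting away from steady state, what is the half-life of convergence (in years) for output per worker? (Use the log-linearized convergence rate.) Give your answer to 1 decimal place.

Near the steady state the convergence rate is λ = (1 − α)(n + δ).
λ = (1 − 0.38) × 0.125 = 0.62 × 0.125 = 0.0775
Half-life = ln 2 / λ = 0.6931 / 0.0775 ≈ 8.94 years

about 8.9 years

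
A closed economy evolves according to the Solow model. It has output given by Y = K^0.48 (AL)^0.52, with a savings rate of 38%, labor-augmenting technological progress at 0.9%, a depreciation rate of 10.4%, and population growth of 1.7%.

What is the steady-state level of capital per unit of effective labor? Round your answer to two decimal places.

k* = 7.87

Steady state requires s·f(k) = (n + g + δ)·k, i.e. s·k^α = (n + g + δ)·k.
Dividing both sides by k: k^(1−α) = s / (n + g + δ).
k^0.52 = 0.38 / (0.017 + 0.009 + 0.104) = 0.38 / 0.130 = 2.9231
k* = 2.9231^(1/0.52) ≈ 7.8678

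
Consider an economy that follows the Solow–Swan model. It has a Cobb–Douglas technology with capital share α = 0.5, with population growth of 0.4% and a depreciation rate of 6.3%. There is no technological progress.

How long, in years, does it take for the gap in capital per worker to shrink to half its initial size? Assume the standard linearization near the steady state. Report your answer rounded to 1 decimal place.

t_½ ≈ 20.7 years

Near the steady state the convergence rate is λ = (1 − α)(n + δ).
λ = (1 − 0.5) × 0.067 = 0.5 × 0.067 = 0.0335
Half-life = ln 2 / λ = 0.6931 / 0.0335 ≈ 20.69 years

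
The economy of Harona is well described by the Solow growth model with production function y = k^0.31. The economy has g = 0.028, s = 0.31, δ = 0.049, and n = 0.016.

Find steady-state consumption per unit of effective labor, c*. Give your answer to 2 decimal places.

c* ≈ 1.19

At the steady state, Δk = 0, so s·k^α = (n + g + δ)·k.
Rearranging, k^(1−α) = s / (n + g + δ).
k^0.69 = 0.31 / (0.016 + 0.028 + 0.049) = 0.31 / 0.093 = 3.3333
k* = 3.3333^(1/0.69) ≈ 5.7252
y* = (k*)^α = 5.7252^0.31 ≈ 1.7176
c* = (1 − s)·y* = (1 − 0.31) × 1.7176 ≈ 1.1851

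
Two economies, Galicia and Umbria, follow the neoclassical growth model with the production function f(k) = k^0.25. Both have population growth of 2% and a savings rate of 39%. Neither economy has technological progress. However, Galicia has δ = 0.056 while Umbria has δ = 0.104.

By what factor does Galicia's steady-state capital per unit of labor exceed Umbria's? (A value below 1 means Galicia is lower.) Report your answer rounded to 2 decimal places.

Steady-state k* = [s/(n + δ)]^(1/(1−α)), so the ratio is [ (s_G/(n + δ)_G) / (s_U/(n + δ)_U) ]^1.3333.
s_G/(n + δ)_G = 0.39/0.076 = 5.1316; s_U/(n + δ)_U = 0.39/0.124 = 3.1452.
Ratio = (5.1316/3.1452)^1.3333 = 1.6316^1.3333 ≈ 1.9208

ratio ≈ 1.92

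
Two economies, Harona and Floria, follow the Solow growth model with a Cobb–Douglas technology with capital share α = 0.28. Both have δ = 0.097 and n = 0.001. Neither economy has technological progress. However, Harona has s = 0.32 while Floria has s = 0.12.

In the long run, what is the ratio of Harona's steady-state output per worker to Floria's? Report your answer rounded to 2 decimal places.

ratio ≈ 1.46

Steady-state y* = [s/(n + δ)]^(α/(1−α)), so the ratio is [ (s_H/(n + δ)_H) / (s_F/(n + δ)_F) ]^0.3889.
s_H/(n + δ)_H = 0.32/0.098 = 3.2653; s_F/(n + δ)_F = 0.12/0.098 = 1.2245.
Ratio = (3.2653/1.2245)^0.3889 = 2.6666^0.3889 ≈ 1.4644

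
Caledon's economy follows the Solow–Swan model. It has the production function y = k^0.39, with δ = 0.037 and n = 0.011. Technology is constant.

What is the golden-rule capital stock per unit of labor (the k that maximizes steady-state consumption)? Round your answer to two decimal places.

The golden rule sets f'(k) = n + δ, i.e. α·k^(α−1) = n + δ.
So k^(1−α) = α / (n + δ) = 0.39 / 0.048 = 8.1250.
k_gold = 8.1250^(1/0.61) ≈ 31.0109

k_gold ≈ 31.01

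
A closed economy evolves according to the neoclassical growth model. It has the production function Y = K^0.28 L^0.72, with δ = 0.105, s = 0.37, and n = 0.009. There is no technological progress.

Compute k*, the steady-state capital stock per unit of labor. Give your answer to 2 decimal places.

At the steady state, Δk = 0, so s·k^α = (n + δ)·k.
Rearranging, k^(1−α) = s / (n + δ).
k^0.72 = 0.37 / (0.009 + 0.105) = 0.37 / 0.114 = 3.2456
k* = 3.2456^(1/0.72) ≈ 5.1302

k* ≈ 5.13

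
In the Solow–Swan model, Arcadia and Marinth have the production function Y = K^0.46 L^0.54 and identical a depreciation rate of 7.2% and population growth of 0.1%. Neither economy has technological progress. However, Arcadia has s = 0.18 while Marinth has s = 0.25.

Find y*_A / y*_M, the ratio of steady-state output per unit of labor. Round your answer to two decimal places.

Steady-state y* = [s/(n + δ)]^(α/(1−α)), so the ratio is [ (s_A/(n + δ)_A) / (s_M/(n + δ)_M) ]^0.8519.
s_A/(n + δ)_A = 0.18/0.073 = 2.4658; s_M/(n + δ)_M = 0.25/0.073 = 3.4247.
Ratio = (2.4658/3.4247)^0.8519 = 0.7200^0.8519 ≈ 0.7559

ratio ≈ 0.76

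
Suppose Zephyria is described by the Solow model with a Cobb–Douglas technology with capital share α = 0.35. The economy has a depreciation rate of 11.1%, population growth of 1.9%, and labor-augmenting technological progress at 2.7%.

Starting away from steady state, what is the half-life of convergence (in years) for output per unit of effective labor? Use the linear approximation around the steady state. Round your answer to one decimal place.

Near the steady state the convergence rate is λ = (1 − α)(n + g + δ).
λ = (1 − 0.35) × 0.157 = 0.65 × 0.157 = 0.10205
Half-life = ln 2 / λ = 0.6931 / 0.10205 ≈ 6.79 years

half-life ≈ 6.8 years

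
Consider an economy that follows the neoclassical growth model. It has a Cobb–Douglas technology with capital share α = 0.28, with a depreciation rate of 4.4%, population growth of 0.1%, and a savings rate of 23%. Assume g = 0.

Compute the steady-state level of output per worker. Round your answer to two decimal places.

In steady state, investment equals break-even investment: s·k^α = (n + δ)·k.
Dividing both sides by k: k^(1−α) = s / (n + δ).
k^0.72 = 0.23 / (0.001 + 0.044) = 0.23 / 0.045 = 5.1111
k* = 5.1111^(1/0.72) ≈ 9.6393
y* = (k*)^α = 9.6393^0.28 ≈ 1.8860

y* = 1.89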